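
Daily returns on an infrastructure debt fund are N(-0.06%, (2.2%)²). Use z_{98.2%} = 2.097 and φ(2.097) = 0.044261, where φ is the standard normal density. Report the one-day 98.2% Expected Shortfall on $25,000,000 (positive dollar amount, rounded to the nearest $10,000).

$1,370,000

Tail multiplier: φ(z)/(1−α) = 0.044261 / 0.018 = 2.459.
ES = −(-0.06%) + 2.2% × 2.459 = 5.470%.
On $25,000,000: 0.05470 × $25,000,000 = $1,367,500.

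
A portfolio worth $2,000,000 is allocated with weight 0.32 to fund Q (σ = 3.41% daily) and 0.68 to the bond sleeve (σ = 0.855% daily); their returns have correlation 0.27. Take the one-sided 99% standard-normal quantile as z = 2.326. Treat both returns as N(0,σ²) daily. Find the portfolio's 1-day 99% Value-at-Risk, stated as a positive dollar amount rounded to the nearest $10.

$63,640

σ_p² = 0.32²·3.41² + 0.68²·0.855² + 2·0.27·0.32·0.68·3.41·0.855 = 1.8713 (%²).
σ_p = √1.8713 = 1.368%.
VaR = 2.326 × 1.368% = 3.182%; on $2,000,000 that is $63,640.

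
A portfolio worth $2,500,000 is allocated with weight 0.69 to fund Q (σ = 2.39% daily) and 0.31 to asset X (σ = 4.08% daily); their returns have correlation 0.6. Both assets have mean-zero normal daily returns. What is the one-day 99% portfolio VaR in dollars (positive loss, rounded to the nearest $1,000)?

$152,000

σ_p² = 0.69²·2.39² + 0.31²·4.08² + 2·0.6·0.69·0.31·2.39·4.08 = 6.8222 (%²).
σ_p = √6.8222 = 2.612%.
At 99%, z = 2.326.
VaR = 2.326 × 2.612% = 6.076%; on $2,500,000 that is $151,900.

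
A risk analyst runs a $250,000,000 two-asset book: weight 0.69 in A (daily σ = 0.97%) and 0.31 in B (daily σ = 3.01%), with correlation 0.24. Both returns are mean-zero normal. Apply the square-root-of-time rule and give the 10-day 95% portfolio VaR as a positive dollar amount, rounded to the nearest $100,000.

$16,500,000

σ_p = √(0.69²·0.97² + 0.31²·3.01² + 2·0.24·0.69·0.31·0.97·3.01) = 1.272%.
σ_{10d} = 1.272% × √10 = 4.022%.
z(95%) = 1.645.
VaR = 1.645 × 4.022% = 6.616%; on $250,000,000 that is $16,540,000.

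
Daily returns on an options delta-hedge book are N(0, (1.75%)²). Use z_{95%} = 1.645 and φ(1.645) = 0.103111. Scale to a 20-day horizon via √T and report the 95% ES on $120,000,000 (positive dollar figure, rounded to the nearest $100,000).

$19,400,000

σ_{20d} = 1.75% × √20 = 7.826%.
ES multiplier = φ(z)/(1−α) = 0.103111/0.05 = 2.062.
ES = 7.826% × 2.062 = 16.137%; on $120,000,000: $19,364,400.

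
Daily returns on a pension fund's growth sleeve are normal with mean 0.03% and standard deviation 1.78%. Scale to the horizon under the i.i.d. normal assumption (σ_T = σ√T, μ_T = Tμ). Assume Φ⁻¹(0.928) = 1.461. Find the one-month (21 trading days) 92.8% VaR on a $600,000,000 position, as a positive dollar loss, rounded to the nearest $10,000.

σ_{21d} = 1.78% × √21 = 8.157%; μ_{21d} = 21 × 0.03% = 0.630%.
VaR = −(0.630%) + 1.461 × 8.157% = 11.287%.
On $600,000,000: 0.11287 × $600,000,000 = $67,722,000.

$67,720,000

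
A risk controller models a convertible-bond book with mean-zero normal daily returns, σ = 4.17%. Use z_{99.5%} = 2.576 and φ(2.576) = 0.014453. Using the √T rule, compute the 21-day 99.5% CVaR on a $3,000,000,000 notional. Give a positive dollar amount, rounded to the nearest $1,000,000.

σ_{21d} = 4.17% × √21 = 19.109%.
ES multiplier = φ(z)/(1−α) = 0.014453/0.005 = 2.891.
ES = 19.109% × 2.891 = 55.244%; on $3,000,000,000: $1,657,320,000.

$1,657,000,000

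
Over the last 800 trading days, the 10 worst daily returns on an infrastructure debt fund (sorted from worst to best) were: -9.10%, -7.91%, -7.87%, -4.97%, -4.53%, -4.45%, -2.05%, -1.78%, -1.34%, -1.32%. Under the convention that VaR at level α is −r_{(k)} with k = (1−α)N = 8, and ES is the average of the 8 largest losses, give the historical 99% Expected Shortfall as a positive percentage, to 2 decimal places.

5.33%

The 8 worst returns sum to -42.66%.
ES = −(-42.66%) / 8 = 5.3325% ≈ 5.33%.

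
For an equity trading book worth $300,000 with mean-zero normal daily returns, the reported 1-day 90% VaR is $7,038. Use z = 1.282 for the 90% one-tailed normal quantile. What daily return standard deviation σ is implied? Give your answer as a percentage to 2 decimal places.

1.83%

VaR as a fraction: $7,038 / $300,000 = 2.346%.
σ = VaR / z = 2.346% / 1.282 = 1.830%.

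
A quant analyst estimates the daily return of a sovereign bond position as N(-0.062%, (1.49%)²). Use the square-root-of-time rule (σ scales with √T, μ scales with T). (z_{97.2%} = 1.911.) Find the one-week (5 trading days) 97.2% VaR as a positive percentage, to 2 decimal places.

σ_{5d} = 1.49% × √5 = 3.332%; μ_{5d} = 5 × -0.062% = -0.310%.
VaR = −(-0.310%) + 1.911 × 3.332% = 6.677%.

6.68%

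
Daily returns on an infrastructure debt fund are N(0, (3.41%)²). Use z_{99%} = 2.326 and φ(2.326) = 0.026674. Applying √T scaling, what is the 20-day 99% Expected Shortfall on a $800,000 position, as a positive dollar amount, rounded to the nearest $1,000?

σ_{20d} = 3.41% × √20 = 15.250%.
ES multiplier = φ(z)/(1−α) = 0.026674/0.01 = 2.667.
ES = 15.250% × 2.667 = 40.672%; on $800,000: $325,376.

$325,000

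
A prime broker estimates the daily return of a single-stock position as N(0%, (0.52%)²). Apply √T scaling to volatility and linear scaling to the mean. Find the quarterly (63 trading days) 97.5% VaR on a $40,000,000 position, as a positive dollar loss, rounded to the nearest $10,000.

$3,240,000

At 97.5%, z = 1.960.
σ_{63d} = 0.52% × √63 = 4.127%.
VaR = 1.960 × 4.127% = 8.089%.
On $40,000,000: 0.08089 × $40,000,000 = $3,235,600.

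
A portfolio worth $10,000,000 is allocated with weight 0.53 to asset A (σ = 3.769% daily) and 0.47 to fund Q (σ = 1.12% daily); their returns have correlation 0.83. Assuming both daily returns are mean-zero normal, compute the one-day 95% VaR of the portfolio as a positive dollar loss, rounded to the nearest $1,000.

$403,000

σ_p² = 0.53²·3.769² + 0.47²·1.12² + 2·0.83·0.53·0.47·3.769·1.12 = 6.0129 (%²).
σ_p = √6.0129 = 2.452%.
At 95%, z = 1.645.
VaR = 1.645 × 2.452% = 4.034%; on $10,000,000 that is $403,400.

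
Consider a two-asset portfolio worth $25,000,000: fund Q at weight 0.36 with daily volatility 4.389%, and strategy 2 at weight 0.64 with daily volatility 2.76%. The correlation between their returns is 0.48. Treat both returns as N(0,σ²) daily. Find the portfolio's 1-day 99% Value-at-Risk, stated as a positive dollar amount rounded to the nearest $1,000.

$1,675,000

σ_p² = 0.36²·4.389² + 0.64²·2.76² + 2·0.48·0.36·0.64·4.389·2.76 = 8.2960 (%²).
σ_p = √8.2960 = 2.880%.
At 99%, z = 2.326.
VaR = 2.326 × 2.880% = 6.699%; on $25,000,000 that is $1,674,750.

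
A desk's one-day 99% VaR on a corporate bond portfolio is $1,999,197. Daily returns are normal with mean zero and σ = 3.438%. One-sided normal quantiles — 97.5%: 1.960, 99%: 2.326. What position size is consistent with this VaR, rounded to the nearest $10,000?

$25,000,000

VaR as a fraction of value: z·σ = 2.326 × 3.438% = 7.99679%.
Position = $1,999,197 / 0.0799679 = $25,000,000.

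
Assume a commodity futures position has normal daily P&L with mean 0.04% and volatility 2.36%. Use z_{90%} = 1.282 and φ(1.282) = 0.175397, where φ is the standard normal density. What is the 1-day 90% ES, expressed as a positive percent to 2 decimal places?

Tail multiplier: φ(z)/(1−α) = 0.175397 / 0.1 = 1.754.
ES = −(0.04%) + 2.36% × 1.754 = 4.099%.

4.10%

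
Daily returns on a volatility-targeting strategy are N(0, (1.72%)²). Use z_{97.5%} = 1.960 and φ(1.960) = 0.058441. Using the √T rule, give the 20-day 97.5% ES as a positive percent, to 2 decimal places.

17.98%

σ_{20d} = 1.72% × √20 = 7.692%.
ES multiplier = φ(z)/(1−α) = 0.058441/0.025 = 2.338.
ES = 7.692% × 2.338 = 17.984%.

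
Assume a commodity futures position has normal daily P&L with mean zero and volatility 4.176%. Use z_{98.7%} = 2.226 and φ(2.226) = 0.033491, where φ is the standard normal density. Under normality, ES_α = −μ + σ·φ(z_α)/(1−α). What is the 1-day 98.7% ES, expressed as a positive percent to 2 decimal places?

10.76%

Tail multiplier: φ(z)/(1−α) = 0.033491 / 0.013 = 2.576.
ES = 4.176% × 2.576 = 10.757%.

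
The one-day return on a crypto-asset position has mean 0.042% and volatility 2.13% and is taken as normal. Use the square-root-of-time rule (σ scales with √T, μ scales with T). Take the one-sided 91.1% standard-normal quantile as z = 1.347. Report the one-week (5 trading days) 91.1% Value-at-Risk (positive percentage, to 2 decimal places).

σ_{5d} = 2.13% × √5 = 4.763%; μ_{5d} = 5 × 0.042% = 0.210%.
VaR = −(0.210%) + 1.347 × 4.763% = 6.206%.

6.21%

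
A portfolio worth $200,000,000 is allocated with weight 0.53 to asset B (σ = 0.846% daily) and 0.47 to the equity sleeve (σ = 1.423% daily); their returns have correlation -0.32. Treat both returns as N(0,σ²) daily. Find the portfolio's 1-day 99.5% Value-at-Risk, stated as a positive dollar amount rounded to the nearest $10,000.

$3,480,000

σ_p² = 0.53²·0.846² + 0.47²·1.423² + 2·-0.32·0.53·0.47·0.846·1.423 = 0.4564 (%²).
σ_p = √0.4564 = 0.676%.
At 99.5%, z = 2.576.
VaR = 2.576 × 0.676% = 1.741%; on $200,000,000 that is $3,482,000.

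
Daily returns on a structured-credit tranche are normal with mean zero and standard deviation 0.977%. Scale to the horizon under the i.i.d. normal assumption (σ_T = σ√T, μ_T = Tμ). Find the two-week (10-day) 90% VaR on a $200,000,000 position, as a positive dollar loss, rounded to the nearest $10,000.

At 90%, z = 1.282.
σ_{10d} = 0.977% × √10 = 3.090%.
VaR = 1.282 × 3.090% = 3.961%.
On $200,000,000: 0.03961 × $200,000,000 = $7,922,000.

$7,920,000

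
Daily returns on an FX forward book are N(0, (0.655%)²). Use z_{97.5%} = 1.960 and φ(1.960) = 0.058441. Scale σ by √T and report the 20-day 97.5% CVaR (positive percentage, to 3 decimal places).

σ_{20d} = 0.655% × √20 = 2.929%.
ES multiplier = φ(z)/(1−α) = 0.058441/0.025 = 2.338.
ES = 2.929% × 2.338 = 6.848%.

6.848%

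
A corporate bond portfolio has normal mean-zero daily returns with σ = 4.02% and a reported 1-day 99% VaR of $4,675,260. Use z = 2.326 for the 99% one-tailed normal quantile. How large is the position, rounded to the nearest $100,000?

$50,000,000

VaR as a fraction of value: z·σ = 2.326 × 4.02% = 9.35052%.
Position = $4,675,260 / 0.0935052 = $50,000,000.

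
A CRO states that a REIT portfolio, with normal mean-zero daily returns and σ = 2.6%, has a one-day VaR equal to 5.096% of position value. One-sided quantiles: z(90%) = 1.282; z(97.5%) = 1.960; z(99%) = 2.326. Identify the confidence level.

Implied z = VaR/σ = 5.096 / 2.6 = 1.960.
This matches z(97.5%) = 1.960.

97.5%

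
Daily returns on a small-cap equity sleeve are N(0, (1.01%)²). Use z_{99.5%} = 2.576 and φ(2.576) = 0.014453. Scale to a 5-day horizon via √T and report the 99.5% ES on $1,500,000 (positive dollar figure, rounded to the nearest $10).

$97,920

σ_{5d} = 1.01% × √5 = 2.258%.
ES multiplier = φ(z)/(1−α) = 0.014453/0.005 = 2.891.
ES = 2.258% × 2.891 = 6.528%; on $1,500,000: $97,920.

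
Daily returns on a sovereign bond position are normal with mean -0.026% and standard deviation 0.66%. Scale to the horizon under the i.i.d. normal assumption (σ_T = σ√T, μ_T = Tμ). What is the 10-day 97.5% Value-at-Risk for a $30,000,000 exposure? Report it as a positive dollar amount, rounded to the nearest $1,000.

$1,305,000

At 97.5%, z = 1.960.
σ_{10d} = 0.66% × √10 = 2.087%; μ_{10d} = 10 × -0.026% = -0.260%.
VaR = −(-0.260%) + 1.960 × 2.087% = 4.351%.
On $30,000,000: 0.04351 × $30,000,000 = $1,305,300.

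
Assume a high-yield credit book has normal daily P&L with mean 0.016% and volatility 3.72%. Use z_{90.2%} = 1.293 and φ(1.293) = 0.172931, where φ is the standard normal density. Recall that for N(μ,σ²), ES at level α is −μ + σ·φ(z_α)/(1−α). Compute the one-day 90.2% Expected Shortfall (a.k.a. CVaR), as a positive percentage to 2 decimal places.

6.55%

Tail multiplier: φ(z)/(1−α) = 0.172931 / 0.098 = 1.765.
ES = −(0.016%) + 3.72% × 1.765 = 6.550%.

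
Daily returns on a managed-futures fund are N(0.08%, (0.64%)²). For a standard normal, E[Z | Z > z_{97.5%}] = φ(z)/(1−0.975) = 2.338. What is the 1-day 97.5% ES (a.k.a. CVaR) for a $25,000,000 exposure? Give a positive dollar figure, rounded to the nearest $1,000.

$354,000

ES = −(0.08%) + 0.64% × 2.338 = 1.416%.
On $25,000,000: 0.01416 × $25,000,000 = $354,000.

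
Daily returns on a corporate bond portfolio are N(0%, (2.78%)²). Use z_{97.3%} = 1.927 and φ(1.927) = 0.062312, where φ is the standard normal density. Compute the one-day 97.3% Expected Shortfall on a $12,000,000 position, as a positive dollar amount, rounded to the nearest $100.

Tail multiplier: φ(z)/(1−α) = 0.062312 / 0.027 = 2.308.
ES = 2.78% × 2.308 = 6.416%.
On $12,000,000: 0.06416 × $12,000,000 = $769,920.

$769,900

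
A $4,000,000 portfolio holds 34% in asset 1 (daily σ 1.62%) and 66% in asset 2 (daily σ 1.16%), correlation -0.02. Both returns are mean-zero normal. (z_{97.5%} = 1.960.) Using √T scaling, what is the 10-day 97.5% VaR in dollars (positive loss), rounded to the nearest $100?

σ_p = √(0.34²·1.62² + 0.66²·1.16² + 2·-0.02·0.34·0.66·1.62·1.16) = 0.934%.
σ_{10d} = 0.934% × √10 = 2.954%.
VaR = 1.960 × 2.954% = 5.790%; on $4,000,000 that is $231,600.

$231,600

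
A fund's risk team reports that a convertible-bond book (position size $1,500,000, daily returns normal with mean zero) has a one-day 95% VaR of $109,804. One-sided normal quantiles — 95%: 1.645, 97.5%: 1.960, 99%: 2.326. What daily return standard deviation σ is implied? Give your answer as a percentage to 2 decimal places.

4.45%

VaR as a fraction: $109,804 / $1,500,000 = 7.320%.
σ = VaR / z = 7.320% / 1.645 = 4.450%.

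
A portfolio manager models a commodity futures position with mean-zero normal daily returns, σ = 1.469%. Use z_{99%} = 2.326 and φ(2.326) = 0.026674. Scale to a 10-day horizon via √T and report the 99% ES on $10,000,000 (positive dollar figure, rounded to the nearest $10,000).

σ_{10d} = 1.469% × √10 = 4.645%.
ES multiplier = φ(z)/(1−α) = 0.026674/0.01 = 2.667.
ES = 4.645% × 2.667 = 12.388%; on $10,000,000: $1,238,800.

$1,240,000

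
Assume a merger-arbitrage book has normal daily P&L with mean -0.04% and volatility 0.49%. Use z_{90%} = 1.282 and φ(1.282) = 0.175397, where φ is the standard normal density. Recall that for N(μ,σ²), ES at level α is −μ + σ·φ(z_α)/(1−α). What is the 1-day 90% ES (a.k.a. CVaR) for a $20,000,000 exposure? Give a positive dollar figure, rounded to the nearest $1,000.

$180,000

Tail multiplier: φ(z)/(1−α) = 0.175397 / 0.1 = 1.754.
ES = −(-0.04%) + 0.49% × 1.754 = 0.899%.
On $20,000,000: 0.00899 × $20,000,000 = $179,800.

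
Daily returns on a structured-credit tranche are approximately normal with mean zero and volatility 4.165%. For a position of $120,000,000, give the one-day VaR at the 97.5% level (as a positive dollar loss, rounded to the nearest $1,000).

At 97.5% one-sided, z = 1.960.
VaR = z·σ = 1.960 × 4.165% = 8.163%.
On $120,000,000: 0.08163 × $120,000,000 = $9,795,600.

$9,796,000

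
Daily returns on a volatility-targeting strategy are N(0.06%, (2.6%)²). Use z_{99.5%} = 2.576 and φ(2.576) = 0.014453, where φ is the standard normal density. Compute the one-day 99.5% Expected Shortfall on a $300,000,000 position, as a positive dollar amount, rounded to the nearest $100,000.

Tail multiplier: φ(z)/(1−α) = 0.014453 / 0.005 = 2.891.
ES = −(0.06%) + 2.6% × 2.891 = 7.457%.
On $300,000,000: 0.07457 × $300,000,000 = $22,371,000.

$22,400,000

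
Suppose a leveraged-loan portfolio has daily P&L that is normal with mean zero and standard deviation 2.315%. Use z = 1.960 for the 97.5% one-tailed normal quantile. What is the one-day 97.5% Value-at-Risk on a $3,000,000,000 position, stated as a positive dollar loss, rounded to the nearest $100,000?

$136,100,000

VaR = z·σ = 1.960 × 2.315% = 4.537%.
On $3,000,000,000: 0.04537 × $3,000,000,000 = $136,110,000.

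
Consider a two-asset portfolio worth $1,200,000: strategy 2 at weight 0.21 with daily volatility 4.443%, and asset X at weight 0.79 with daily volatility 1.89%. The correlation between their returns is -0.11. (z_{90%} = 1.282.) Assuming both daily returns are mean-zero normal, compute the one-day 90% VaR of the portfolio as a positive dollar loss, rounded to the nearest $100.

σ_p² = 0.21²·4.443² + 0.79²·1.89² + 2·-0.11·0.21·0.79·4.443·1.89 = 2.7934 (%²).
σ_p = √2.7934 = 1.671%.
VaR = 1.282 × 1.671% = 2.142%; on $1,200,000 that is $25,704.

$25,700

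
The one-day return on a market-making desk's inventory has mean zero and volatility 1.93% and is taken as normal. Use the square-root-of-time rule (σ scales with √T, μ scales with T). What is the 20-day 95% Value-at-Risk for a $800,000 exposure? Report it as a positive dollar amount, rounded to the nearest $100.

$113,600

At 95%, z = 1.645.
σ_{20d} = 1.93% × √20 = 8.631%.
VaR = 1.645 × 8.631% = 14.198%.
On $800,000: 0.14198 × $800,000 = $113,584.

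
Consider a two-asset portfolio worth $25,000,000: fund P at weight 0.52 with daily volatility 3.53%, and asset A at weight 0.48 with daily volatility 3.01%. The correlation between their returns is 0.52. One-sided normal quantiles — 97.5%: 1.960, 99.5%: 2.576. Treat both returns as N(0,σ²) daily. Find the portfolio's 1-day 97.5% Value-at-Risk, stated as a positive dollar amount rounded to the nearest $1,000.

$1,404,000

σ_p² = 0.52²·3.53² + 0.48²·3.01² + 2·0.52·0.52·0.48·3.53·3.01 = 8.2150 (%²).
σ_p = √8.2150 = 2.866%.
VaR = 1.960 × 2.866% = 5.617%; on $25,000,000 that is $1,404,250.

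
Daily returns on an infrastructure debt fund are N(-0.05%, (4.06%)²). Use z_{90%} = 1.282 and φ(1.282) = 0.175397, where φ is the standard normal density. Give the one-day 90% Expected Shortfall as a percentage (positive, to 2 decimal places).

Tail multiplier: φ(z)/(1−α) = 0.175397 / 0.1 = 1.754.
ES = −(-0.05%) + 4.06% × 1.754 = 7.171%.

7.17%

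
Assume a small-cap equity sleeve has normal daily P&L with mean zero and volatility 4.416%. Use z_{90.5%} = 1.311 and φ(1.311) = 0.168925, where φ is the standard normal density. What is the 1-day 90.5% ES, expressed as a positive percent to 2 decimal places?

7.85%

Tail multiplier: φ(z)/(1−α) = 0.168925 / 0.095 = 1.778.
ES = 4.416% × 1.778 = 7.852%.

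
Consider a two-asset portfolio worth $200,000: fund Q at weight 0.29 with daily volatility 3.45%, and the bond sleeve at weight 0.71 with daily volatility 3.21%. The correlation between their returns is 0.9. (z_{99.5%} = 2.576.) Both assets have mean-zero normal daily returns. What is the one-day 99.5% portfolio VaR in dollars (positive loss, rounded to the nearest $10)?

σ_p² = 0.29²·3.45² + 0.71²·3.21² + 2·0.9·0.29·0.71·3.45·3.21 = 10.2997 (%²).
σ_p = √10.2997 = 3.209%.
VaR = 2.576 × 3.209% = 8.266%; on $200,000 that is $16,532.

$16,530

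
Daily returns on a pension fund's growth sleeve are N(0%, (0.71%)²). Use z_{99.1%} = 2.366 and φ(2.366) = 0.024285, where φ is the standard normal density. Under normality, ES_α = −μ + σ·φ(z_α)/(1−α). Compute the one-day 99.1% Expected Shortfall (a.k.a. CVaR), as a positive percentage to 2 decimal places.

1.92%

Tail multiplier: φ(z)/(1−α) = 0.024285 / 0.009 = 2.698.
ES = 0.71% × 2.698 = 1.916%.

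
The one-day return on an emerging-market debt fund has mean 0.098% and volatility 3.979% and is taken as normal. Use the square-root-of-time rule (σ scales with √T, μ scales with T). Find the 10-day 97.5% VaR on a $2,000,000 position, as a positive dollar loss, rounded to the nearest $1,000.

At 97.5%, z = 1.960.
σ_{10d} = 3.979% × √10 = 12.583%; μ_{10d} = 10 × 0.098% = 0.980%.
VaR = −(0.980%) + 1.960 × 12.583% = 23.683%.
On $2,000,000: 0.23683 × $2,000,000 = $473,660.

$474,000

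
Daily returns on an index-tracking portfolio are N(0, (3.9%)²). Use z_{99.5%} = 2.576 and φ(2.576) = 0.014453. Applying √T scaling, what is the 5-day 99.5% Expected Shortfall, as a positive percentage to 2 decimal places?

σ_{5d} = 3.9% × √5 = 8.721%.
ES multiplier = φ(z)/(1−α) = 0.014453/0.005 = 2.891.
ES = 8.721% × 2.891 = 25.212%.

25.21%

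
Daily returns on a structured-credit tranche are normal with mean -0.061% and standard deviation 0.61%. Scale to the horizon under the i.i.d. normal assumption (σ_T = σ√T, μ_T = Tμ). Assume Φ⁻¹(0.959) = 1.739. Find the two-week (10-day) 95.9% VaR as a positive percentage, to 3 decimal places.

σ_{10d} = 0.61% × √10 = 1.929%; μ_{10d} = 10 × -0.061% = -0.610%.
VaR = −(-0.610%) + 1.739 × 1.929% = 3.965%.

3.965%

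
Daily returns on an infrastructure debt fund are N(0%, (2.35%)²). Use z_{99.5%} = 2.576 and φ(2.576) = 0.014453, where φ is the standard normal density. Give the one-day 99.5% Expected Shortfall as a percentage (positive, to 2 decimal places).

Tail multiplier: φ(z)/(1−α) = 0.014453 / 0.005 = 2.891.
ES = 2.35% × 2.891 = 6.794%.

6.79%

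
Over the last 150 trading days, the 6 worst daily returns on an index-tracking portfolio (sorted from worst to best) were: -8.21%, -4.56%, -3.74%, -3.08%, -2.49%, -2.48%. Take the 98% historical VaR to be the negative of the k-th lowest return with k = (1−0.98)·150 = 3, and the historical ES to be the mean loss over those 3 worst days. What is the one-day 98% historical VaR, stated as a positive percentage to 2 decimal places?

3.74%

k = 3; the 3rd lowest return is -3.74%, so VaR = 3.74%.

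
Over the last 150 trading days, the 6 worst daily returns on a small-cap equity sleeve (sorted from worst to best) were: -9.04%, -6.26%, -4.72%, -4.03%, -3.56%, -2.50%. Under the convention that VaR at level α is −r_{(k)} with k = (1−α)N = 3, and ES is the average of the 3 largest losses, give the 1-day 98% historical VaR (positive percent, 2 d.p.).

k = 3; the 3rd lowest return is -4.72%, so VaR = 4.72%.

4.72%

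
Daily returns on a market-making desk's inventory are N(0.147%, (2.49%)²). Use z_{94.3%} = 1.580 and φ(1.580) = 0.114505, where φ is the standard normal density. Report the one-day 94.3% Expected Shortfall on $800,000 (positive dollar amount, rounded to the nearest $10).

$38,840

Tail multiplier: φ(z)/(1−α) = 0.114505 / 0.057 = 2.009.
ES = −(0.147%) + 2.49% × 2.009 = 4.855%.
On $800,000: 0.04855 × $800,000 = $38,840.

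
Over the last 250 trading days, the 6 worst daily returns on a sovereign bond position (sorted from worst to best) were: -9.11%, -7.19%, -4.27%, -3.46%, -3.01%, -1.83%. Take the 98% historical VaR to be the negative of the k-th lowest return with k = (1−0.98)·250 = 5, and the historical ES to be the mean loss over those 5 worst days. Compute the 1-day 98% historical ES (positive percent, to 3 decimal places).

The 5 worst returns sum to -27.04%.
ES = −(-27.04%) / 5 = 5.408%.

5.408%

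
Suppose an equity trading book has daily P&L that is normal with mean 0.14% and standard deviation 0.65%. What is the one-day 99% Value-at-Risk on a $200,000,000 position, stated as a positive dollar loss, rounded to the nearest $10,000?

$2,740,000

At 99% one-sided, z = 2.326.
VaR = −μ + z·σ = −(0.14%) + 2.326 × 0.65% = 1.372%.
On $200,000,000: 0.01372 × $200,000,000 = $2,744,000.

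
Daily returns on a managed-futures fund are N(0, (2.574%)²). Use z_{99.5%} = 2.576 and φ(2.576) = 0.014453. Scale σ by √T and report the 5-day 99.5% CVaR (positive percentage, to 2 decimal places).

16.64%

σ_{5d} = 2.574% × √5 = 5.756%.
ES multiplier = φ(z)/(1−α) = 0.014453/0.005 = 2.891.
ES = 5.756% × 2.891 = 16.641%.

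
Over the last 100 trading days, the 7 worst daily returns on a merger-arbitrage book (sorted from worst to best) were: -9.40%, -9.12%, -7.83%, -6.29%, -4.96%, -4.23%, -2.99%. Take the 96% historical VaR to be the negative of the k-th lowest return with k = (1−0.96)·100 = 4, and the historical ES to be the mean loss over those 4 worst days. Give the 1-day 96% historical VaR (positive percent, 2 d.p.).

k = 4; the 4th lowest return is -6.29%, so VaR = 6.29%.

6.29%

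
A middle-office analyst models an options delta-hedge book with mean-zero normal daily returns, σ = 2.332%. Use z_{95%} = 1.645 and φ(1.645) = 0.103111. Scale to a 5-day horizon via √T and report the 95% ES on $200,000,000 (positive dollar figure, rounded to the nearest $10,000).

σ_{5d} = 2.332% × √5 = 5.215%.
ES multiplier = φ(z)/(1−α) = 0.103111/0.05 = 2.062.
ES = 5.215% × 2.062 = 10.753%; on $200,000,000: $21,506,000.

$21,510,000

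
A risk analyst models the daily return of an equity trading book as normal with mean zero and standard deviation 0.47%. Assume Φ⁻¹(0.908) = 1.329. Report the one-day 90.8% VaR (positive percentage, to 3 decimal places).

VaR = z·σ = 1.329 × 0.47% = 0.625%.

0.625%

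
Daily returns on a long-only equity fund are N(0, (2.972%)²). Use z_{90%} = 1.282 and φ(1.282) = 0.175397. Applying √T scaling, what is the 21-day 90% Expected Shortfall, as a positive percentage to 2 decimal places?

23.89%

σ_{21d} = 2.972% × √21 = 13.619%.
ES multiplier = φ(z)/(1−α) = 0.175397/0.1 = 1.754.
ES = 13.619% × 1.754 = 23.888%.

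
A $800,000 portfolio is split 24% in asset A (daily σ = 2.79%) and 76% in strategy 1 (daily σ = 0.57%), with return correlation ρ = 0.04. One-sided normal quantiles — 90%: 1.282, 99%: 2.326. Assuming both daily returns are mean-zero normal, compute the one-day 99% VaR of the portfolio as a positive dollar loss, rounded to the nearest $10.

$15,110

σ_p² = 0.24²·2.79² + 0.76²·0.57² + 2·0.04·0.24·0.76·2.79·0.57 = 0.6592 (%²).
σ_p = √0.6592 = 0.812%.
VaR = 2.326 × 0.812% = 1.889%; on $800,000 that is $15,112.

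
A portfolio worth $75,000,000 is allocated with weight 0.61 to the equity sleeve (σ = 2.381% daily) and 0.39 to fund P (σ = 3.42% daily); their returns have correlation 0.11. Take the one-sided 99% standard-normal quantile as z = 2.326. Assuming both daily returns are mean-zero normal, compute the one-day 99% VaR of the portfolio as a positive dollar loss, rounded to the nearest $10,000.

$3,620,000

σ_p² = 0.61²·2.381² + 0.39²·3.42² + 2·0.11·0.61·0.39·2.381·3.42 = 4.3147 (%²).
σ_p = √4.3147 = 2.077%.
VaR = 2.326 × 2.077% = 4.831%; on $75,000,000 that is $3,623,250.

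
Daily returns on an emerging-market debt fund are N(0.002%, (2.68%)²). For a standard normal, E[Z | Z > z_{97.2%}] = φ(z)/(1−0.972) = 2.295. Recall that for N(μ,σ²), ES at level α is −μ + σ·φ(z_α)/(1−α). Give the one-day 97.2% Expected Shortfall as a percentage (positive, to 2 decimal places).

6.15%

ES = −(0.002%) + 2.68% × 2.295 = 6.149%.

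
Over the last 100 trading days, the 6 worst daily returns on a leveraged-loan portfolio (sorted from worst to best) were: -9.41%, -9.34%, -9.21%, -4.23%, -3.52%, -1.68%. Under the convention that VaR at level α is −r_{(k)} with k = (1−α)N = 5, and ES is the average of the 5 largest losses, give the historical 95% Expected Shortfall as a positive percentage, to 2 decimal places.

The 5 worst returns sum to -35.71%.
ES = −(-35.71%) / 5 = 7.142% ≈ 7.14%.

7.14%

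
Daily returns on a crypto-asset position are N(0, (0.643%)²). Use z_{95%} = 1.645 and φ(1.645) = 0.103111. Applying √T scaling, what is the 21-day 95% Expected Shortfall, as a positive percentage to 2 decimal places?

6.08%

σ_{21d} = 0.643% × √21 = 2.947%.
ES multiplier = φ(z)/(1−α) = 0.103111/0.05 = 2.062.
ES = 2.947% × 2.062 = 6.077%.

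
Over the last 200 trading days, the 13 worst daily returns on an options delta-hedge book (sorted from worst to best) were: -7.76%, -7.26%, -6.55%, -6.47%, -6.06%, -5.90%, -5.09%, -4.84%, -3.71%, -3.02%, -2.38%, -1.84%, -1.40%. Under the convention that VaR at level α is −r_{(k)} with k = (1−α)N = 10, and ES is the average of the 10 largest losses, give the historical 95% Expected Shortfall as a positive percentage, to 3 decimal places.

The 10 worst returns sum to -56.66%.
ES = −(-56.66%) / 10 = 5.666%.

5.666%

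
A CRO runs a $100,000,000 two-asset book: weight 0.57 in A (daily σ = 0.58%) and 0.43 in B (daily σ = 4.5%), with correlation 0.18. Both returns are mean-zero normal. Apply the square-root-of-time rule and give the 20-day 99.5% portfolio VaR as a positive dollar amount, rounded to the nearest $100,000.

σ_p = √(0.57²·0.58² + 0.43²·4.5² + 2·0.18·0.57·0.43·0.58·4.5) = 2.021%.
σ_{20d} = 2.021% × √20 = 9.038%.
z(99.5%) = 2.576.
VaR = 2.576 × 9.038% = 23.282%; on $100,000,000 that is $23,282,000.

$23,300,000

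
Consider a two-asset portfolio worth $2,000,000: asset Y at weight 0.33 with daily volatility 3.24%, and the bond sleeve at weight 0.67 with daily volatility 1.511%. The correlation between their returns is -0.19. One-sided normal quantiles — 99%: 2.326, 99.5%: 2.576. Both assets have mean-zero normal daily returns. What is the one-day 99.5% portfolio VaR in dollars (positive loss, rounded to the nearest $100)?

σ_p² = 0.33²·3.24² + 0.67²·1.511² + 2·-0.19·0.33·0.67·3.24·1.511 = 1.7568 (%²).
σ_p = √1.7568 = 1.325%.
VaR = 2.576 × 1.325% = 3.413%; on $2,000,000 that is $68,260.

$68,300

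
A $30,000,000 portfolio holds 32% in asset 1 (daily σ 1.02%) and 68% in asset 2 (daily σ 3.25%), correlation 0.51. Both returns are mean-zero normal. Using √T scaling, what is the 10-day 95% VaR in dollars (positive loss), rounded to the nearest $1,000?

$3,734,000

σ_p = √(0.32²·1.02² + 0.68²·3.25² + 2·0.51·0.32·0.68·1.02·3.25) = 2.393%.
σ_{10d} = 2.393% × √10 = 7.567%.
z(95%) = 1.645.
VaR = 1.645 × 7.567% = 12.448%; on $30,000,000 that is $3,734,400.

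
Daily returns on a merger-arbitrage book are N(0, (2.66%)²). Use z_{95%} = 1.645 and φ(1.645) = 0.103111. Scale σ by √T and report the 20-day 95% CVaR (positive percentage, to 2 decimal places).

σ_{20d} = 2.66% × √20 = 11.896%.
ES multiplier = φ(z)/(1−α) = 0.103111/0.05 = 2.062.
ES = 11.896% × 2.062 = 24.530%.

24.53%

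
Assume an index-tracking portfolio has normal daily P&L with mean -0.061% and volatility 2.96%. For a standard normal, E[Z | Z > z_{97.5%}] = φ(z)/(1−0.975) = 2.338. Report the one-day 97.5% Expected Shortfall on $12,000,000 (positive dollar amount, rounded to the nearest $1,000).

ES = −(-0.061%) + 2.96% × 2.338 = 6.981%.
On $12,000,000: 0.06981 × $12,000,000 = $837,720.

$838,000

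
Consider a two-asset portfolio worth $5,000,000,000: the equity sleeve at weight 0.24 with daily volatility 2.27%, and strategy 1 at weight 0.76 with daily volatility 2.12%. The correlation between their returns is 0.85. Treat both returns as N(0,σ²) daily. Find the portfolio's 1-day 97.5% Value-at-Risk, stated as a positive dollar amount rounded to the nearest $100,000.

$205,200,000

σ_p² = 0.24²·2.27² + 0.76²·2.12² + 2·0.85·0.24·0.76·2.27·2.12 = 4.3850 (%²).
σ_p = √4.3850 = 2.094%.
At 97.5%, z = 1.960.
VaR = 1.960 × 2.094% = 4.104%; on $5,000,000,000 that is $205,200,000.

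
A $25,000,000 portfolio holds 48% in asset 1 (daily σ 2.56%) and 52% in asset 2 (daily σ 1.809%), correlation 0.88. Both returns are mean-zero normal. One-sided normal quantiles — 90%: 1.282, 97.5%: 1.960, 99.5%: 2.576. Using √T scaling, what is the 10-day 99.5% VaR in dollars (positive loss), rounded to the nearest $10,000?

$4,290,000

σ_p = √(0.48²·2.56² + 0.52²·1.809² + 2·0.88·0.48·0.52·2.56·1.809) = 2.105%.
σ_{10d} = 2.105% × √10 = 6.657%.
VaR = 2.576 × 6.657% = 17.148%; on $25,000,000 that is $4,287,000.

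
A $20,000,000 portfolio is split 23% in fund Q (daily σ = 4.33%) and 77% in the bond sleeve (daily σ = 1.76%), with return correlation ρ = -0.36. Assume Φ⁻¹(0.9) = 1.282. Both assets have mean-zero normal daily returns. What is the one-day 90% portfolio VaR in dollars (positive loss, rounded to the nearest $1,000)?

σ_p² = 0.23²·4.33² + 0.77²·1.76² + 2·-0.36·0.23·0.77·4.33·1.76 = 1.8566 (%²).
σ_p = √1.8566 = 1.363%.
VaR = 1.282 × 1.363% = 1.747%; on $20,000,000 that is $349,400.

$349,000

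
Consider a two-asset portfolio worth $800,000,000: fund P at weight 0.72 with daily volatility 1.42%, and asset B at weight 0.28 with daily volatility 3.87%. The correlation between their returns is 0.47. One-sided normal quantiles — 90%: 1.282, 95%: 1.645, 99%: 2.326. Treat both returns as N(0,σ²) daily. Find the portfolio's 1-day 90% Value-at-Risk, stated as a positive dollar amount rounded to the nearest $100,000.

$18,500,000

σ_p² = 0.72²·1.42² + 0.28²·3.87² + 2·0.47·0.72·0.28·1.42·3.87 = 3.2609 (%²).
σ_p = √3.2609 = 1.806%.
VaR = 1.282 × 1.806% = 2.315%; on $800,000,000 that is $18,520,000.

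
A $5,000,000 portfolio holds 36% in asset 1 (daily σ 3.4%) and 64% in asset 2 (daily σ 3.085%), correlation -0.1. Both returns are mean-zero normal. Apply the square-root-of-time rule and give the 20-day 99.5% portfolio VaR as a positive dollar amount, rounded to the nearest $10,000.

σ_p = √(0.36²·3.4² + 0.64²·3.085² + 2·-0.1·0.36·0.64·3.4·3.085) = 2.217%.
σ_{20d} = 2.217% × √20 = 9.915%.
z(99.5%) = 2.576.
VaR = 2.576 × 9.915% = 25.541%; on $5,000,000 that is $1,277,050.

$1,280,000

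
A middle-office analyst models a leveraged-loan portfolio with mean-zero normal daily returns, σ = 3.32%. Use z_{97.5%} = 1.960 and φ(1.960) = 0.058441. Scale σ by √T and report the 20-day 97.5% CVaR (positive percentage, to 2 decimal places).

34.71%

σ_{20d} = 3.32% × √20 = 14.847%.
ES multiplier = φ(z)/(1−α) = 0.058441/0.025 = 2.338.
ES = 14.847% × 2.338 = 34.712%.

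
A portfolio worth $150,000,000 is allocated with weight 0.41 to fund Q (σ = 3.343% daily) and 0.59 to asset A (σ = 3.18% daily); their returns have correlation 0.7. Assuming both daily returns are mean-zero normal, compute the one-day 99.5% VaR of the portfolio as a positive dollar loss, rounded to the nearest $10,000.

σ_p² = 0.41²·3.343² + 0.59²·3.18² + 2·0.7·0.41·0.59·3.343·3.18 = 8.9990 (%²).
σ_p = √8.9990 = 3.000%.
At 99.5%, z = 2.576.
VaR = 2.576 × 3.000% = 7.728%; on $150,000,000 that is $11,592,000.

$11,590,000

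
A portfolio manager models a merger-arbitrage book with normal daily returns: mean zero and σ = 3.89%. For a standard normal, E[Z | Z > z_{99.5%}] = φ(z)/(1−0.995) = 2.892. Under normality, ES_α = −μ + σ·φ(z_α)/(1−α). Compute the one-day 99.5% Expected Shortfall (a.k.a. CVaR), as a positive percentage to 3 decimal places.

11.250%

ES = 3.89% × 2.892 = 11.250%.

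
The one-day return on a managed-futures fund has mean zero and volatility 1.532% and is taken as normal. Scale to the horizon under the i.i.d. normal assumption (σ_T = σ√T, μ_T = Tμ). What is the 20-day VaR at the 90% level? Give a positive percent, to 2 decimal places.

8.78%

At 90%, z = 1.282.
σ_{20d} = 1.532% × √20 = 6.851%.
VaR = 1.282 × 6.851% = 8.783%.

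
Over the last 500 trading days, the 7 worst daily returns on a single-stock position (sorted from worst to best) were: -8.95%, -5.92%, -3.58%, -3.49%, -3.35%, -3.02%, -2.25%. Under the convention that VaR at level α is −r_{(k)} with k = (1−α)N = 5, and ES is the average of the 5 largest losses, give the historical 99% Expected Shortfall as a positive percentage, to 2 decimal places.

5.06%

The 5 worst returns sum to -25.29%.
ES = −(-25.29%) / 5 = 5.058% ≈ 5.06%.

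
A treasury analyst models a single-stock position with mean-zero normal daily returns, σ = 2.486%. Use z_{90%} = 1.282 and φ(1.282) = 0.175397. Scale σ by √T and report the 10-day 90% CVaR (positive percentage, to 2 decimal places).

σ_{10d} = 2.486% × √10 = 7.861%.
ES multiplier = φ(z)/(1−α) = 0.175397/0.1 = 1.754.
ES = 7.861% × 1.754 = 13.788%.

13.79%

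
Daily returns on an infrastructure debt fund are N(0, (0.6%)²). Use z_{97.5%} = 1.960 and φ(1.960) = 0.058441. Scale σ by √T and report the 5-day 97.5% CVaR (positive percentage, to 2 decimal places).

3.14%

σ_{5d} = 0.6% × √5 = 1.342%.
ES multiplier = φ(z)/(1−α) = 0.058441/0.025 = 2.338.
ES = 1.342% × 2.338 = 3.138%.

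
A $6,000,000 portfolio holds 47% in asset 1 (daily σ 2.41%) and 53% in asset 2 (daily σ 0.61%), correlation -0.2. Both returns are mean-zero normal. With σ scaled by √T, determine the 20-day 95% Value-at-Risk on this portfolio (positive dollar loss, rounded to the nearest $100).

σ_p = √(0.47²·2.41² + 0.53²·0.61² + 2·-0.2·0.47·0.53·2.41·0.61) = 1.114%.
σ_{20d} = 1.114% × √20 = 4.982%.
z(95%) = 1.645.
VaR = 1.645 × 4.982% = 8.195%; on $6,000,000 that is $491,700.

$491,700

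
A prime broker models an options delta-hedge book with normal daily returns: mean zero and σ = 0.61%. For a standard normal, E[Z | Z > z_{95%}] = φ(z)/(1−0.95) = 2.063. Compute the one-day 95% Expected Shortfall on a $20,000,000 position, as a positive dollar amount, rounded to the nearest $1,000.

$252,000

ES = 0.61% × 2.063 = 1.258%.
On $20,000,000: 0.01258 × $20,000,000 = $251,600.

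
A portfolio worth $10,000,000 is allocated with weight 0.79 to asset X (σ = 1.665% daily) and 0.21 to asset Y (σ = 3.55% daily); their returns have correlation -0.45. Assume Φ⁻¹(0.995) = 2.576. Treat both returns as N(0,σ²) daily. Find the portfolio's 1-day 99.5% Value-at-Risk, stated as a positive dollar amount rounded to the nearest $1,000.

$305,000

σ_p² = 0.79²·1.665² + 0.21²·3.55² + 2·-0.45·0.79·0.21·1.665·3.55 = 1.4034 (%²).
σ_p = √1.4034 = 1.185%.
VaR = 2.576 × 1.185% = 3.053%; on $10,000,000 that is $305,300.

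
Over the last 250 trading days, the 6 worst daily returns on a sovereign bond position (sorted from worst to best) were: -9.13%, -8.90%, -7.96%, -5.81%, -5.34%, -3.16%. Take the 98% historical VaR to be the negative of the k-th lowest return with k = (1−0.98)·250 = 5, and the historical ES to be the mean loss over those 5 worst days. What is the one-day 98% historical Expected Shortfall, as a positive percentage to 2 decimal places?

7.43%

The 5 worst returns sum to -37.14%.
ES = −(-37.14%) / 5 = 7.428% ≈ 7.43%.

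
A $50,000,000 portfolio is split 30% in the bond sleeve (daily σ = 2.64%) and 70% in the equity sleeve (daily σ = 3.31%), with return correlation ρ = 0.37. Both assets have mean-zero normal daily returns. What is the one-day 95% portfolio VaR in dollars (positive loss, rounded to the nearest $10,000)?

σ_p² = 0.3²·2.64² + 0.7²·3.31² + 2·0.37·0.3·0.7·2.64·3.31 = 7.3537 (%²).
σ_p = √7.3537 = 2.712%.
At 95%, z = 1.645.
VaR = 1.645 × 2.712% = 4.461%; on $50,000,000 that is $2,230,500.

$2,230,000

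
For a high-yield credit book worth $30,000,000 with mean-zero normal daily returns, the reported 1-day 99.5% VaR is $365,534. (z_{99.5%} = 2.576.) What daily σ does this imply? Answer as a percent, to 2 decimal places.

0.47%

VaR as a fraction: $365,534 / $30,000,000 = 1.218%.
σ = VaR / z = 1.218% / 2.576 = 0.473%.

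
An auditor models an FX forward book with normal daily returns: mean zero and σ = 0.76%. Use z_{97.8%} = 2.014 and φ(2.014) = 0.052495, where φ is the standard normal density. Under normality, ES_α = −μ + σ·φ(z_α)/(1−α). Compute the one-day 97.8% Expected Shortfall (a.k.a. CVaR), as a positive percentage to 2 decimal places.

1.81%

Tail multiplier: φ(z)/(1−α) = 0.052495 / 0.022 = 2.386.
ES = 0.76% × 2.386 = 1.813%.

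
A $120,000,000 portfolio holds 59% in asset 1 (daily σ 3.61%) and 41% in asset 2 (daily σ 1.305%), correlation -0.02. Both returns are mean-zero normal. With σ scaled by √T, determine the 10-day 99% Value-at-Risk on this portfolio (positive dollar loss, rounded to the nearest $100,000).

σ_p = √(0.59²·3.61² + 0.41²·1.305² + 2·-0.02·0.59·0.41·3.61·1.305) = 2.186%.
σ_{10d} = 2.186% × √10 = 6.913%.
z(99%) = 2.326.
VaR = 2.326 × 6.913% = 16.080%; on $120,000,000 that is $19,296,000.

$19,300,000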